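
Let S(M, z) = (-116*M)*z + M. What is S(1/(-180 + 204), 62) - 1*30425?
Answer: -245797/8 ≈ -30725.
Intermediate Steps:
S(M, z) = M - 116*M*z (S(M, z) = -116*M*z + M = M - 116*M*z)
S(1/(-180 + 204), 62) - 1*30425 = (1 - 116*62)/(-180 + 204) - 1*30425 = (1 - 7192)/24 - 30425 = (1/24)*(-7191) - 30425 = -2397/8 - 30425 = -245797/8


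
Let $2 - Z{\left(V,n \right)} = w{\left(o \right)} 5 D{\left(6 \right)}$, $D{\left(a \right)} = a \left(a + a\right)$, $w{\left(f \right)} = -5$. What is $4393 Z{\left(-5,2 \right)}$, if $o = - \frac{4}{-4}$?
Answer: $7916186$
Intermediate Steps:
$o = 1$ ($o = \left(-4\right) \left(- \frac{1}{4}\right) = 1$)
$D{\left(a \right)} = 2 a^{2}$ ($D{\left(a \right)} = a 2 a = 2 a^{2}$)
$Z{\left(V,n \right)} = 1802$ ($Z{\left(V,n \right)} = 2 - \left(-5\right) 5 \cdot 2 \cdot 6^{2} = 2 - - 25 \cdot 2 \cdot 36 = 2 - \left(-25\right) 72 = 2 - -1800 = 2 + 1800 = 1802$)
$4393 Z{\left(-5,2 \right)} = 4393 \cdot 1802 = 7916186$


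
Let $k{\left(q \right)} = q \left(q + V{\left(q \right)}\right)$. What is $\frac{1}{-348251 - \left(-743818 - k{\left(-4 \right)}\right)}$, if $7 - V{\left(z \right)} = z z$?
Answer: $\frac{1}{395619} \approx 2.5277 \cdot 10^{-6}$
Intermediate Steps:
$V{\left(z \right)} = 7 - z^{2}$ ($V{\left(z \right)} = 7 - z z = 7 - z^{2}$)
$k{\left(q \right)} = q \left(7 + q - q^{2}\right)$ ($k{\left(q \right)} = q \left(q - \left(-7 + q^{2}\right)\right) = q \left(7 + q - q^{2}\right)$)
$\frac{1}{-348251 - \left(-743818 - k{\left(-4 \right)}\right)} = \frac{1}{-348251 - \left(-743818 + 4 \left(7 - 4 - \left(-4\right)^{2}\right)\right)} = \frac{1}{-348251 + \left(743826 - \left(8 + 4 \left(7 - 4 - 16\right)\right)\right)} = \frac{1}{-348251 + \left(743826 - -44\right)} = \frac{1}{-348251 + \left(743826 + \left(-8 + 52\right)\right)} = \frac{1}{-348251 + \left(743826 + 44\right)} = \frac{1}{-348251 + 743870} = \frac{1}{395619}$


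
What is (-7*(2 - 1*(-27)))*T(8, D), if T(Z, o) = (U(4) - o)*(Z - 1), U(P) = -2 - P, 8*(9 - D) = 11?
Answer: 154889/8 ≈ 19361.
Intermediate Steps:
D = 61/8 (D = 9 - ⅛*11 = 9 - 11/8 = 61/8 ≈ 7.6250)
T(Z, o) = (-1 + Z)*(-6 - o) (T(Z, o) = ((-2 - 1*4) - o)*(Z - 1) = ((-2 - 4) - o)*(-1 + Z) = (-6 - o)*(-1 + Z) = (-1 + Z)*(-6 - o))
(-7*(2 - 1*(-27)))*T(8, D) = (-7*(2 - 1*(-27)))*(6 + 61/8 - 6*8 - 1*8*61/8) = (-7*(2 + 27))*(6 + 61/8 - 48 - 61) = -7*29*(-763/8) = -203*(-763/8) = 154889/8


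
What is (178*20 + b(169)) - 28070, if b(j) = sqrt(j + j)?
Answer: -24510 + 13*sqrt(2) ≈ -24492.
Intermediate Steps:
b(j) = sqrt(2)*sqrt(j) (b(j) = sqrt(2*j) = sqrt(2)*sqrt(j))
(178*20 + b(169)) - 28070 = (178*20 + sqrt(2)*sqrt(169)) - 28070 = (3560 + sqrt(2)*13) - 28070 = (3560 + 13*sqrt(2)) - 28070 = -24510 + 13*sqrt(2)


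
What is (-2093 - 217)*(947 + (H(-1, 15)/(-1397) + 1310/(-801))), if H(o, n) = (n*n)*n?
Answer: -73860969980/33909 ≈ -2.1782e+6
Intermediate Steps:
H(o, n) = n³ (H(o, n) = n²*n = n³)
(-2093 - 217)*(947 + (H(-1, 15)/(-1397) + 1310/(-801))) = (-2093 - 217)*(947 + (15³/(-1397) + 1310/(-801))) = -2310*(947 + (3375*(-1/1397) + 1310*(-1/801))) = -2310*(947 + (-3375/1397 - 1310/801)) = -2310*(947 - 4533445/1118997) = -2310*1055156714/1118997 = -73860969980/33909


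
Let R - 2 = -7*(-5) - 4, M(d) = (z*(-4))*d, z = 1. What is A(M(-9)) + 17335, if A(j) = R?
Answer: 17368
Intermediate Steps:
M(d) = -4*d (M(d) = (1*(-4))*d = -4*d)
R = 33 (R = 2 + (-7*(-5) - 4) = 2 + (35 - 4) = 2 + 31 = 33)
A(j) = 33
A(M(-9)) + 17335 = 33 + 17335 = 17368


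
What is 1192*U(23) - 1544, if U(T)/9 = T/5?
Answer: 239024/5 ≈ 47805.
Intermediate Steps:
U(T) = 9*T/5 (U(T) = 9*(T/5) = 9*T/5)
1192*U(23) - 1544 = 1192*((9/5)*23) - 1544 = 1192*(207/5) - 1544 = 246744/5 - 1544 = 239024/5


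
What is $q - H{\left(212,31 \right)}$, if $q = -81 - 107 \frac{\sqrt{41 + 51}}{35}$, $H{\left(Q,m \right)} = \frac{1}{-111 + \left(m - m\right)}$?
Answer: $- \frac{8990}{111} - \frac{214 \sqrt{23}}{35} \approx -110.31$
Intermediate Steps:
$H{\left(Q,m \right)} = - \frac{1}{111}$ ($H{\left(Q,m \right)} = \frac{1}{-111 + 0} = \frac{1}{-111} = - \frac{1}{111}$)
$q = -81 - \frac{214 \sqrt{23}}{35}$ ($q = -81 - 107 \sqrt{92} \cdot \frac{1}{35} = -81 - 107 \cdot 2 \sqrt{23} \cdot \frac{1}{35} = -81 - 107 \frac{2 \sqrt{23}}{35} = -81 - \frac{214 \sqrt{23}}{35} \approx -110.32$)
$q - H{\left(212,31 \right)} = \left(-81 - \frac{214 \sqrt{23}}{35}\right) - - \frac{1}{111} = \left(-81 - \frac{214 \sqrt{23}}{35}\right) + \frac{1}{111} = - \frac{8990}{111} - \frac{214 \sqrt{23}}{35}$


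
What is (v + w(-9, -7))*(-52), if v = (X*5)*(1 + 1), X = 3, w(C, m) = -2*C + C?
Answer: -2028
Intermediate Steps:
w(C, m) = -C
v = 30 (v = (3*5)*(1 + 1) = 15*2 = 30)
(v + w(-9, -7))*(-52) = (30 - 1*(-9))*(-52) = (30 + 9)*(-52) = 39*(-52) = -2028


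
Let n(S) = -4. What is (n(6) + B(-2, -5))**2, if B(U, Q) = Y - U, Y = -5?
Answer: 49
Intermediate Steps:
B(U, Q) = -5 - U
(n(6) + B(-2, -5))**2 = (-4 + (-5 - 1*(-2)))**2 = (-4 + (-5 + 2))**2 = (-4 - 3)**2 = (-7)**2 = 49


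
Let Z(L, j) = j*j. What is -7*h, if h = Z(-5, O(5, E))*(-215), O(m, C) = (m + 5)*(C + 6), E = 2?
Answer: 9632000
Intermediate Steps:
O(m, C) = (5 + m)*(6 + C)
Z(L, j) = j**2
h = -1376000 (h = (30 + 5*2 + 6*5 + 2*5)**2*(-215) = (30 + 10 + 30 + 10)**2*(-215) = 80**2*(-215) = 6400*(-215) = -1376000)
-7*h = -7*(-1376000) = 9632000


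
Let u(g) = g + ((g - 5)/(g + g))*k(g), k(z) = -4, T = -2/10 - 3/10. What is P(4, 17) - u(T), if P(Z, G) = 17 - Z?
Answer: 71/2 ≈ 35.500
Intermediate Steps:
T = -1/2 (T = -2*1/10 - 3*1/10 = -1/5 - 3/10 = -1/2 ≈ -0.50000)
u(g) = g - 2*(-5 + g)/g (u(g) = g + ((g - 5)/(g + g))*(-4) = g + ((-5 + g)/((2*g)))*(-4) = g + ((-5 + g)*(1/(2*g)))*(-4) = g + ((-5 + g)/(2*g))*(-4) = g - 2*(-5 + g)/g)
P(4, 17) - u(T) = (17 - 1*4) - (-2 - 1/2 + 10/(-1/2)) = (17 - 4) - (-2 - 1/2 + 10*(-2)) = 13 - (-2 - 1/2 - 20) = 13 - 1*(-45/2) = 13 + 45/2 = 71/2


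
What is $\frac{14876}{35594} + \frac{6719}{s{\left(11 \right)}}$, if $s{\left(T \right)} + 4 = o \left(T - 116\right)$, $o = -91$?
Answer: $\frac{190618381}{169979147} \approx 1.1214$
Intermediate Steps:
$s{\left(T \right)} = 10552 - 91 T$ ($s{\left(T \right)} = -4 - 91 \left(T - 116\right) = -4 - 91 \left(-116 + T\right) = -4 - \left(-10556 + 91 T\right) = 10552 - 91 T$)
$\frac{14876}{35594} + \frac{6719}{s{\left(11 \right)}} = \frac{14876}{35594} + \frac{6719}{10552 - 1001} = 14876 \cdot \frac{1}{35594} + \frac{6719}{10552 - 1001} = \frac{7438}{17797} + \frac{6719}{9551} = \frac{190618381}{169979147}$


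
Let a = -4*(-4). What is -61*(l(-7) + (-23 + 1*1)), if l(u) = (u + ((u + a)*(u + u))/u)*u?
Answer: 6039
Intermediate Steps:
a = 16
l(u) = u*(32 + 3*u) (l(u) = (u + ((u + 16)*(u + u))/u)*u = (u + ((16 + u)*(2*u))/u)*u = (u + (2*u*(16 + u))/u)*u = (u + (32 + 2*u))*u = (32 + 3*u)*u = u*(32 + 3*u))
-61*(l(-7) + (-23 + 1*1)) = -61*(-7*(32 + 3*(-7)) + (-23 + 1*1)) = -61*(-7*(32 - 21) + (-23 + 1)) = -61*(-7*11 - 22) = -61*(-77 - 22) = -61*(-99) = 6039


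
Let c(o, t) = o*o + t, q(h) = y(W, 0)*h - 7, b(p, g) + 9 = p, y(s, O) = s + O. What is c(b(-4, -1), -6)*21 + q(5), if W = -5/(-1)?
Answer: 3441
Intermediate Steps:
W = 5 (W = -5*(-1) = 5)
y(s, O) = O + s
b(p, g) = -9 + p
q(h) = -7 + 5*h (q(h) = (0 + 5)*h - 7 = 5*h - 7 = -7 + 5*h)
c(o, t) = t + o² (c(o, t) = o² + t = t + o²)
c(b(-4, -1), -6)*21 + q(5) = (-6 + (-9 - 4)²)*21 + (-7 + 5*5) = (-6 + (-13)²)*21 + (-7 + 25) = (-6 + 169)*21 + 18 = 163*21 + 18 = 3423 + 18 = 3441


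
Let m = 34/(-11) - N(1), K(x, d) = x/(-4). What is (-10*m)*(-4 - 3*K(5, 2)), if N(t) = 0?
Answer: -85/11 ≈ -7.7273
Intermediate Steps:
K(x, d) = -x/4 (K(x, d) = x*(-¼) = -x/4)
m = -34/11 (m = 34/(-11) - 1*0 = 34*(-1/11) + 0 = -34/11 + 0 = -34/11 ≈ -3.0909)
(-10*m)*(-4 - 3*K(5, 2)) = (-10*(-34/11))*(-4 - (-3)*5/4) = 340*(-4 - 3*(-5/4))/11 = 340*(-4 + 15/4)/11 = (340/11)*(-¼) = -85/11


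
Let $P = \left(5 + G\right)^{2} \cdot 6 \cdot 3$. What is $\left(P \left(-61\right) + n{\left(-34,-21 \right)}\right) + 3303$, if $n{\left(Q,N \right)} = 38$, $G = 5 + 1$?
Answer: $-129517$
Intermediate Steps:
$G = 6$
$P = 2178$ ($P = \left(5 + 6\right)^{2} \cdot 6 \cdot 3 = 11^{2} \cdot 6 \cdot 3 = 121 \cdot 6 \cdot 3 = 726 \cdot 3 = 2178$)
$\left(P \left(-61\right) + n{\left(-34,-21 \right)}\right) + 3303 = \left(2178 \left(-61\right) + 38\right) + 3303 = \left(-132858 + 38\right) + 3303 = -132820 + 3303 = -129517$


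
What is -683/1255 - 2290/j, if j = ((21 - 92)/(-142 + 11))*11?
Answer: -377020873/980155 ≈ -384.65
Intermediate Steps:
j = 781/131 (j = -71/(-131)*11 = -71*(-1/131)*11 = (71/131)*11 = 781/131 ≈ 5.9618)
-683/1255 - 2290/j = -683/1255 - 2290/781/131 = -683*1/1255 - 2290*131/781 = -683/1255 - 299990/781 = -377020873/980155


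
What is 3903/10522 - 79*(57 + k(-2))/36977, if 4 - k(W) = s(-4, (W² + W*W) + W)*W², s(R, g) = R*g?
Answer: 13816865/389071994 ≈ 0.035512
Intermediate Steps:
k(W) = 4 - W²*(-8*W² - 4*W) (k(W) = 4 - (-4*((W² + W*W) + W))*W² = 4 - (-4*((W² + W²) + W))*W² = 4 - (-4*(2*W² + W))*W² = 4 - (-4*(W + 2*W²))*W² = 4 - (-8*W² - 4*W)*W² = 4 - W²*(-8*W² - 4*W))
3903/10522 - 79*(57 + k(-2))/36977 = 3903/10522 - 79*(57 + (4 + 4*(-2)³*(1 + 2*(-2))))/36977 = 3903*(1/10522) - 79*(57 + (4 + 4*(-8)*(1 - 4)))*(1/36977) = 3903/10522 - 79*(57 + (4 + 4*(-8)*(-3)))*(1/36977) = 3903/10522 - 79*(57 + (4 + 96))*(1/36977) = 3903/10522 - 79*(57 + 100)*(1/36977) = 3903/10522 - 79*157*(1/36977) = 3903/10522 - 12403*1/36977 = 3903/10522 - 12403/36977 = 13816865/389071994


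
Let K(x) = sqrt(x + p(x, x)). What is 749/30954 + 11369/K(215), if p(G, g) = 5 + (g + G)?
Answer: 107/4422 + 11369*sqrt(26)/130 ≈ 445.95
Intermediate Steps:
p(G, g) = 5 + G + g (p(G, g) = 5 + (G + g) = 5 + G + g)
K(x) = sqrt(5 + 3*x) (K(x) = sqrt(x + (5 + x + x)) = sqrt(x + (5 + 2*x)) = sqrt(5 + 3*x))
749/30954 + 11369/K(215) = 749/30954 + 11369/(sqrt(5 + 3*215)) = 749*(1/30954) + 11369/(sqrt(5 + 645)) = 107/4422 + 11369/(sqrt(650)) = 107/4422 + 11369/((5*sqrt(26))) = 107/4422 + 11369*(sqrt(26)/130) = 107/4422 + 11369*sqrt(26)/130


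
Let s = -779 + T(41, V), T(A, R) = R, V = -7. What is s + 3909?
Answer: 3123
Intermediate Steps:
s = -786 (s = -779 - 7 = -786)
s + 3909 = -786 + 3909 = 3123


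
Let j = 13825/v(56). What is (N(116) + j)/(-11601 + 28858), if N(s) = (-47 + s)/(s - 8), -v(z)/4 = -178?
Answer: 128519/110582856 ≈ 0.0011622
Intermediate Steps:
v(z) = 712 (v(z) = -4*(-178) = 712)
N(s) = (-47 + s)/(-8 + s)
j = 13825/712 ≈ 19.417
(N(116) + j)/(-11601 + 28858) = ((-47 + 116)/(-8 + 116) + 13825/712)/(-11601 + 28858) = (69/108 + 13825/712)/17257 = ((1/108)*69 + 13825/712)*(1/17257) = (23/36 + 13825/712)*(1/17257) = (128519/6408)*(1/17257) = 128519/110582856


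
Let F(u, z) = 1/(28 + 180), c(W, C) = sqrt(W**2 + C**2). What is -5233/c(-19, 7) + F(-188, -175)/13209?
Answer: 1/2747472 - 5233*sqrt(410)/410 ≈ -258.44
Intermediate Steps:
c(W, C) = sqrt(C**2 + W**2)
F(u, z) = 1/208
-5233/c(-19, 7) + F(-188, -175)/13209 = -5233/sqrt(7**2 + (-19)**2) + (1/208)/13209 = -5233/sqrt(49 + 361) + (1/208)*(1/13209) = -5233*sqrt(410)/410 + 1/2747472 = 1/2747472 - 5233*sqrt(410)/410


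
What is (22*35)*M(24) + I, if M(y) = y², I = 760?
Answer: 444280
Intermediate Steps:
(22*35)*M(24) + I = (22*35)*24² + 760 = 770*576 + 760 = 443520 + 760 = 444280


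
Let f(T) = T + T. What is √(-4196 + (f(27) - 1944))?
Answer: I*√6086 ≈ 78.013*I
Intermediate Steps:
f(T) = 2*T
√(-4196 + (f(27) - 1944)) = √(-4196 + (2*27 - 1944)) = √(-4196 + (54 - 1944)) = √(-4196 - 1890) = √(-6086) = I*√6086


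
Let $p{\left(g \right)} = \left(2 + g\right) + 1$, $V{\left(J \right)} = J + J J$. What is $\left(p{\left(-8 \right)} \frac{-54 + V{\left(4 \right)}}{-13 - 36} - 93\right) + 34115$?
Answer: $\frac{1666908}{49} \approx 34019.0$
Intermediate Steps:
$V{\left(J \right)} = J + J^{2}$
$p{\left(g \right)} = 3 + g$
$\left(p{\left(-8 \right)} \frac{-54 + V{\left(4 \right)}}{-13 - 36} - 93\right) + 34115 = \left(\left(3 - 8\right) \frac{-54 + 4 \left(1 + 4\right)}{-13 - 36} - 93\right) + 34115 = \left(- 5 \frac{-54 + 4 \cdot 5}{-49} - 93\right) + 34115 = \left(- 5 \left(-54 + 20\right) \left(- \frac{1}{49}\right) - 93\right) + 34115 = \left(- 5 \left(\left(-34\right) \left(- \frac{1}{49}\right)\right) - 93\right) + 34115 = \left(\left(-5\right) \frac{34}{49} - 93\right) + 34115 = \left(- \frac{170}{49} - 93\right) + 34115 = - \frac{4727}{49} + 34115 = \frac{1666908}{49}$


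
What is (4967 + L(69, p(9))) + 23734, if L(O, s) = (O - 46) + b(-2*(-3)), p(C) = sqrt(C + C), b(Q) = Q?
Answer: 28730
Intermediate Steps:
p(C) = sqrt(2)*sqrt(C) (p(C) = sqrt(2*C) = sqrt(2)*sqrt(C))
L(O, s) = -40 + O (L(O, s) = (O - 46) - 2*(-3) = (-46 + O) + 6 = -40 + O)
(4967 + L(69, p(9))) + 23734 = (4967 + (-40 + 69)) + 23734 = (4967 + 29) + 23734 = 4996 + 23734 = 28730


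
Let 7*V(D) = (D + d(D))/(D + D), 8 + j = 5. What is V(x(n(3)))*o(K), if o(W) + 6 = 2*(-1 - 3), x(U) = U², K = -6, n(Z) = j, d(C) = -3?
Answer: -⅔ ≈ -0.66667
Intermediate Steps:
j = -3 (j = -8 + 5 = -3)
n(Z) = -3
o(W) = -14 (o(W) = -6 + 2*(-1 - 3) = -6 + 2*(-4) = -6 - 8 = -14)
V(D) = (-3 + D)/(14*D) (V(D) = ((D - 3)/(D + D))/7 = ((-3 + D)/((2*D)))/7 = ((-3 + D)*(1/(2*D)))/7 = ((-3 + D)/(2*D))/7 = (-3 + D)/(14*D))
V(x(n(3)))*o(K) = ((-3 + (-3)²)/(14*((-3)²)))*(-14) = ((1/14)*(-3 + 9)/9)*(-14) = ((1/14)*(⅑)*6)*(-14) = (1/21)*(-14) = -⅔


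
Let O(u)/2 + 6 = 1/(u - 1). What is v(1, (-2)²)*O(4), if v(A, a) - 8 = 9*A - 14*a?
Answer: 442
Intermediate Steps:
O(u) = -12 + 2/(-1 + u) (O(u) = -12 + 2/(u - 1) = -12 + 2/(-1 + u))
v(A, a) = 8 - 14*a + 9*A (v(A, a) = 8 + (9*A - 14*a) = 8 + (-14*a + 9*A) = 8 - 14*a + 9*A)
v(1, (-2)²)*O(4) = (8 - 14*(-2)² + 9*1)*(2*(7 - 6*4)/(-1 + 4)) = (8 - 14*4 + 9)*(2*(7 - 24)/3) = (8 - 56 + 9)*(2*(⅓)*(-17)) = -39*(-34/3) = 442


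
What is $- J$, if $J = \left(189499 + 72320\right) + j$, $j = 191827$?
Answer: $-453646$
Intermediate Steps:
$J = 453646$ ($J = \left(189499 + 72320\right) + 191827 = 261819 + 191827 = 453646$)
$- J = \left(-1\right) 453646 = -453646$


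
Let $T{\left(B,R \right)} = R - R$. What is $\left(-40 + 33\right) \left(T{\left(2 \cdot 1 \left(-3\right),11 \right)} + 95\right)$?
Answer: $-665$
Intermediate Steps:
$T{\left(B,R \right)} = 0$
$\left(-40 + 33\right) \left(T{\left(2 \cdot 1 \left(-3\right),11 \right)} + 95\right) = \left(-40 + 33\right) \left(0 + 95\right) = \left(-7\right) 95 = -665$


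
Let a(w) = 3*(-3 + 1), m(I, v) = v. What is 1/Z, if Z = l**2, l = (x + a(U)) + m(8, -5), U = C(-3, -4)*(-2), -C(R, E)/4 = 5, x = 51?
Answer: 1/1600 ≈ 0.00062500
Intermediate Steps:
C(R, E) = -20 (C(R, E) = -4*5 = -20)
U = 40 (U = -20*(-2) = 40)
a(w) = -6 (a(w) = 3*(-2) = -6)
l = 40 (l = (51 - 6) - 5 = 45 - 5 = 40)
Z = 1600 (Z = 40**2 = 1600)
1/Z = 1/1600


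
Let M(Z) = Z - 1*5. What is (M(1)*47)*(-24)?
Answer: 4512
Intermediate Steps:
M(Z) = -5 + Z (M(Z) = Z - 5 = -5 + Z)
(M(1)*47)*(-24) = ((-5 + 1)*47)*(-24) = -4*47*(-24) = -188*(-24) = 4512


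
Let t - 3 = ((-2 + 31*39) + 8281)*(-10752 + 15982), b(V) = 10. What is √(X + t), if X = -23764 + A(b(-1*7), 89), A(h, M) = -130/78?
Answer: 2*√111596574/3 ≈ 7042.6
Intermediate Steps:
A(h, M) = -5/3 (A(h, M) = -130*1/78 = -5/3)
X = -71297/3 (X = -23764 - 5/3 = -71297/3 ≈ -23766.)
t = 49622243 (t = 3 + ((-2 + 31*39) + 8281)*(-10752 + 15982) = 3 + ((-2 + 1209) + 8281)*5230 = 3 + (1207 + 8281)*5230 = 3 + 9488*5230 = 3 + 49622240 = 49622243)
√(X + t) = √(-71297/3 + 49622243) = √(148795432/3) = 2*√111596574/3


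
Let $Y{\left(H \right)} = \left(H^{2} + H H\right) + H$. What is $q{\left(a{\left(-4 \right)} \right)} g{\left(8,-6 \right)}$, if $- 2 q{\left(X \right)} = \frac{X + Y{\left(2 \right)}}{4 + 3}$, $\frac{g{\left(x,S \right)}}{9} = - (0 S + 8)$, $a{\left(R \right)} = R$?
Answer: $\frac{216}{7} \approx 30.857$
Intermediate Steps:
$Y{\left(H \right)} = H + 2 H^{2}$ ($Y{\left(H \right)} = \left(H^{2} + H^{2}\right) + H = 2 H^{2} + H = H + 2 H^{2}$)
$g{\left(x,S \right)} = -72$ ($g{\left(x,S \right)} = 9 \left(- (0 S + 8)\right) = 9 \left(- (0 + 8)\right) = 9 \left(\left(-1\right) 8\right) = 9 \left(-8\right) = -72$)
$q{\left(X \right)} = - \frac{5}{7} - \frac{X}{14}$ ($q{\left(X \right)} = - \frac{\left(X + 2 \left(1 + 2 \cdot 2\right)\right) \frac{1}{4 + 3}}{2} = - \frac{\left(X + 2 \left(1 + 4\right)\right) \frac{1}{7}}{2} = - \frac{\left(X + 2 \cdot 5\right) \frac{1}{7}}{2} = - \frac{\left(X + 10\right) \frac{1}{7}}{2} = - \frac{\left(10 + X\right) \frac{1}{7}}{2} = - \frac{\frac{10}{7} + \frac{X}{7}}{2} = - \frac{5}{7} - \frac{X}{14}$)
$q{\left(a{\left(-4 \right)} \right)} g{\left(8,-6 \right)} = \left(- \frac{5}{7} - - \frac{2}{7}\right) \left(-72\right) = \left(- \frac{5}{7} + \frac{2}{7}\right) \left(-72\right) = \left(- \frac{3}{7}\right) \left(-72\right) = \frac{216}{7}$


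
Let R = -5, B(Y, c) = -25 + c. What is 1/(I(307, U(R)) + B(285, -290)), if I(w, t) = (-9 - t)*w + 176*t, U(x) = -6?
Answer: -1/2292 ≈ -0.00043630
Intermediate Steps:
I(w, t) = 176*t + w*(-9 - t) (I(w, t) = w*(-9 - t) + 176*t = 176*t + w*(-9 - t))
1/(I(307, U(R)) + B(285, -290)) = 1/((-9*307 + 176*(-6) - 1*(-6)*307) + (-25 - 290)) = 1/((-2763 - 1056 + 1842) - 315) = 1/(-1977 - 315) = 1/(-2292) = -1/2292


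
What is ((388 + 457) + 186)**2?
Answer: 1062961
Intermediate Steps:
((388 + 457) + 186)**2 = (845 + 186)**2 = 1031**2 = 1062961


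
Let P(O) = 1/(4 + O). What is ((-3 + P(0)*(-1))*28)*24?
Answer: -2184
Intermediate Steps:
((-3 + P(0)*(-1))*28)*24 = ((-3 - 1/(4 + 0))*28)*24 = ((-3 - 1/4)*28)*24 = ((-3 + (¼)*(-1))*28)*24 = ((-3 - ¼)*28)*24 = -13/4*28*24 = -91*24 = -2184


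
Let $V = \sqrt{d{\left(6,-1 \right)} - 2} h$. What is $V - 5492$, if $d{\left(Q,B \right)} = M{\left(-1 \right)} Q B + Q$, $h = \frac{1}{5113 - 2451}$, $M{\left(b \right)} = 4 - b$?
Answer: $-5492 + \frac{i \sqrt{26}}{2662} \approx -5492.0 + 0.0019155 i$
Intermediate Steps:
$h = \frac{1}{2662} \approx 0.00037566$
$d{\left(Q,B \right)} = Q + 5 B Q$ ($d{\left(Q,B \right)} = \left(4 - -1\right) Q B + Q = \left(4 + 1\right) Q B + Q = 5 Q B + Q = 5 B Q + Q = Q + 5 B Q$)
$V = \frac{i \sqrt{26}}{2662}$ ($V = \sqrt{6 \left(1 + 5 \left(-1\right)\right) - 2} \cdot \frac{1}{2662} = \sqrt{6 \left(1 - 5\right) - 2} \cdot \frac{1}{2662} = \sqrt{6 \left(-4\right) - 2} \cdot \frac{1}{2662} = \sqrt{-24 - 2} \cdot \frac{1}{2662} = \sqrt{-26} \cdot \frac{1}{2662} = i \sqrt{26} \cdot \frac{1}{2662} = \frac{i \sqrt{26}}{2662} \approx 0.0019155 i$)
$V - 5492 = \frac{i \sqrt{26}}{2662} - 5492 = -5492 + \frac{i \sqrt{26}}{2662}$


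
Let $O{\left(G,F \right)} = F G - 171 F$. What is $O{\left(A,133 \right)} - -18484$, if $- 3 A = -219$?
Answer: $5450$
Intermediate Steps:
$A = 73$ ($A = \left(- \frac{1}{3}\right) \left(-219\right) = 73$)
$O{\left(G,F \right)} = - 171 F + F G$
$O{\left(A,133 \right)} - -18484 = 133 \left(-171 + 73\right) - -18484 = 133 \left(-98\right) + 18484 = -13034 + 18484 = 5450$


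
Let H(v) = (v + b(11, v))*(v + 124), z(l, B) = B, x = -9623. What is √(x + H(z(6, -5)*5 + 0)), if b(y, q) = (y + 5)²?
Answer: √13246 ≈ 115.09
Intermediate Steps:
b(y, q) = (5 + y)²
H(v) = (124 + v)*(256 + v) (H(v) = (v + (5 + 11)²)*(v + 124) = (v + 16²)*(124 + v) = (v + 256)*(124 + v) = (256 + v)*(124 + v) = (124 + v)*(256 + v))
√(x + H(z(6, -5)*5 + 0)) = √(-9623 + (31744 + (-5*5 + 0)² + 380*(-5*5 + 0))) = √(-9623 + (31744 + (-25 + 0)² + 380*(-25 + 0))) = √(-9623 + (31744 + (-25)² + 380*(-25))) = √(-9623 + (31744 + 625 - 9500)) = √(-9623 + 22869) = √13246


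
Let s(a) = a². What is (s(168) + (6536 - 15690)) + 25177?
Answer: 44247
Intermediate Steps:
(s(168) + (6536 - 15690)) + 25177 = (168² + (6536 - 15690)) + 25177 = (28224 - 9154) + 25177 = 19070 + 25177 = 44247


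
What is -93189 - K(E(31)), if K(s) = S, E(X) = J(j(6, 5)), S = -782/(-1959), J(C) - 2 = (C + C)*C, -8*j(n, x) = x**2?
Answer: -182558033/1959 ≈ -93189.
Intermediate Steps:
j(n, x) = -x**2/8
J(C) = 2 + 2*C**2 (J(C) = 2 + (C + C)*C = 2 + (2*C)*C = 2 + 2*C**2)
S = 782/1959 (S = -782*(-1/1959) = 782/1959 ≈ 0.39918)
E(X) = 689/32 (E(X) = 2 + 2*(-1/8*5**2)**2 = 2 + 2*(-1/8*25)**2 = 2 + 2*(-25/8)**2 = 2 + 2*(625/64) = 2 + 625/32 = 689/32)
K(s) = 782/1959
-93189 - K(E(31)) = -93189 - 1*782/1959 = -93189 - 782/1959 = -182558033/1959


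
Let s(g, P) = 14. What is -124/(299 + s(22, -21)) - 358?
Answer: -112178/313 ≈ -358.40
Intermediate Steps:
-124/(299 + s(22, -21)) - 358 = -124/(299 + 14) - 358 = -124/313 - 358 = -112178/313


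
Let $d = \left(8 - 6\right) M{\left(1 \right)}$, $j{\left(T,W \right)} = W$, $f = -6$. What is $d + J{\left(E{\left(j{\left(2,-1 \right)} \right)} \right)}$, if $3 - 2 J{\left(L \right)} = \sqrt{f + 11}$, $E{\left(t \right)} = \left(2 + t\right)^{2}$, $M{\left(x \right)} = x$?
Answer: $\frac{7}{2} - \frac{\sqrt{5}}{2} \approx 2.382$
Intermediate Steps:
$J{\left(L \right)} = \frac{3}{2} - \frac{\sqrt{5}}{2}$ ($J{\left(L \right)} = \frac{3}{2} - \frac{\sqrt{-6 + 11}}{2} = \frac{3}{2} - \frac{\sqrt{5}}{2}$)
$d = 2$ ($d = \left(8 - 6\right) 1 = 2 \cdot 1 = 2$)
$d + J{\left(E{\left(j{\left(2,-1 \right)} \right)} \right)} = 2 + \left(\frac{3}{2} - \frac{\sqrt{5}}{2}\right) = \frac{7}{2} - \frac{\sqrt{5}}{2}$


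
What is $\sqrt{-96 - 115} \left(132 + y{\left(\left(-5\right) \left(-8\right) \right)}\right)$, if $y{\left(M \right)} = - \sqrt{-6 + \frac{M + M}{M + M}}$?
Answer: $\sqrt{1055} + 132 i \sqrt{211} \approx 32.481 + 1917.4 i$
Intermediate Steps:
$y{\left(M \right)} = - i \sqrt{5}$ ($y{\left(M \right)} = - \sqrt{-6 + \frac{2 M}{2 M}} = - \sqrt{-6 + 2 M \frac{1}{2 M}} = - \sqrt{-6 + 1} = - \sqrt{-5} = - i \sqrt{5}$)
$\sqrt{-96 - 115} \left(132 + y{\left(\left(-5\right) \left(-8\right) \right)}\right) = \sqrt{-96 - 115} \left(132 - i \sqrt{5}\right) = \sqrt{-211} \left(132 - i \sqrt{5}\right) = i \sqrt{211} \left(132 - i \sqrt{5}\right)$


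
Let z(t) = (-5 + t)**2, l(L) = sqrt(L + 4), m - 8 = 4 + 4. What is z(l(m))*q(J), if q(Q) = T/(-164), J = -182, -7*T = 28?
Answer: 45/41 - 20*sqrt(5)/41 ≈ 0.0067961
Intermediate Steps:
T = -4 (T = -1/7*28 = -4)
m = 16 (m = 8 + (4 + 4) = 8 + 8 = 16)
q(Q) = 1/41 (q(Q) = -4/(-164) = -4*(-1/164) = 1/41)
l(L) = sqrt(4 + L)
z(l(m))*q(J) = (-5 + sqrt(4 + 16))**2*(1/41) = (-5 + sqrt(20))**2*(1/41) = (-5 + 2*sqrt(5))**2*(1/41) = (-5 + 2*sqrt(5))**2/41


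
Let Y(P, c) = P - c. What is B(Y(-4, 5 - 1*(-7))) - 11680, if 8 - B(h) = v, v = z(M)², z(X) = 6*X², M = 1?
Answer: -11708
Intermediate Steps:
v = 36 (v = (6*1²)² = (6*1)² = 6² = 36)
B(h) = -28 (B(h) = 8 - 1*36 = 8 - 36 = -28)
B(Y(-4, 5 - 1*(-7))) - 11680 = -28 - 11680 = -11708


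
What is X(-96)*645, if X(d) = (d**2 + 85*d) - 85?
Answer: 626295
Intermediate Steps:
X(d) = -85 + d**2 + 85*d
X(-96)*645 = (-85 + (-96)**2 + 85*(-96))*645 = (-85 + 9216 - 8160)*645 = 971*645 = 626295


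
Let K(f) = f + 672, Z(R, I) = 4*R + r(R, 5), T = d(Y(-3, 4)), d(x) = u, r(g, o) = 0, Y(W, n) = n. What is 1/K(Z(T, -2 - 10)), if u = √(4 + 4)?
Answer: 21/14108 - √2/56432 ≈ 0.0014635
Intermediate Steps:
u = 2*√2 (u = √8 = 2*√2 ≈ 2.8284)
d(x) = 2*√2
T = 2*√2 ≈ 2.8284
Z(R, I) = 4*R (Z(R, I) = 4*R + 0 = 4*R)
K(f) = 672 + f
1/K(Z(T, -2 - 10)) = 1/(672 + 4*(2*√2)) = 1/(672 + 8*√2)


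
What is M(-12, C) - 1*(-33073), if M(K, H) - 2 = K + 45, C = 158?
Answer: 33108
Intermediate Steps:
M(K, H) = 47 + K (M(K, H) = 2 + (K + 45) = 2 + (45 + K) = 47 + K)
M(-12, C) - 1*(-33073) = (47 - 12) - 1*(-33073) = 35 + 33073 = 33108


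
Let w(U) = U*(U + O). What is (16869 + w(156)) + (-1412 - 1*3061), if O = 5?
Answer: 37512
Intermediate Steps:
w(U) = U*(5 + U) (w(U) = U*(U + 5) = U*(5 + U))
(16869 + w(156)) + (-1412 - 1*3061) = (16869 + 156*(5 + 156)) + (-1412 - 1*3061) = (16869 + 156*161) + (-1412 - 3061) = (16869 + 25116) - 4473 = 41985 - 4473 = 37512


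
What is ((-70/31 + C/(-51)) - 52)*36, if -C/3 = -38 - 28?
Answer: -1103040/527 ≈ -2093.1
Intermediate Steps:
C = 198 (C = -3*(-38 - 28) = -3*(-66) = 198)
((-70/31 + C/(-51)) - 52)*36 = ((-70/31 + 198/(-51)) - 52)*36 = ((-70*1/31 + 198*(-1/51)) - 52)*36 = ((-70/31 - 66/17) - 52)*36 = (-3236/527 - 52)*36 = -30640/527*36 = -1103040/527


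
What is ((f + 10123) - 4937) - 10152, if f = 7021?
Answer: 2055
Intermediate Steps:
((f + 10123) - 4937) - 10152 = ((7021 + 10123) - 4937) - 10152 = (17144 - 4937) - 10152 = 12207 - 10152 = 2055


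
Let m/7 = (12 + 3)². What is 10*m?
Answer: 15750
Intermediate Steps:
m = 1575 (m = 7*(12 + 3)² = 7*15² = 7*225 = 1575)
10*m = 10*1575 = 15750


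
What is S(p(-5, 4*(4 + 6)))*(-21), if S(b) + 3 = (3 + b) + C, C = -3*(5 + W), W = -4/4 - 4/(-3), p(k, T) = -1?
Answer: 357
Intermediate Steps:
W = ⅓ (W = -4*¼ - 4*(-⅓) = -1 + 4/3 = ⅓ ≈ 0.33333)
C = -16 (C = -3*(5 + ⅓) = -3*16/3 = -16)
S(b) = -16 + b (S(b) = -3 + ((3 + b) - 16) = -3 + (-13 + b) = -16 + b)
S(p(-5, 4*(4 + 6)))*(-21) = (-16 - 1)*(-21) = -17*(-21) = 357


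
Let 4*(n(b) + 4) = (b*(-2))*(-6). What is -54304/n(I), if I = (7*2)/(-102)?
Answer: 923168/75 ≈ 12309.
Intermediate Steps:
I = -7/51 (I = 14*(-1/102) = -7/51 ≈ -0.13725)
n(b) = -4 + 3*b (n(b) = -4 + ((b*(-2))*(-6))/4 = -4 + (-2*b*(-6))/4 = -4 + (12*b)/4 = -4 + 3*b)
-54304/n(I) = -54304/(-4 + 3*(-7/51)) = -54304/(-4 - 7/17) = -54304/(-75/17) = -54304*(-17/75) = 923168/75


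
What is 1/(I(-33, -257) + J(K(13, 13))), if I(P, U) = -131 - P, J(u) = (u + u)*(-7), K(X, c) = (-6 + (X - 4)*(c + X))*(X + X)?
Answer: -1/83090 ≈ -1.2035e-5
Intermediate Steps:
K(X, c) = 2*X*(-6 + (-4 + X)*(X + c)) (K(X, c) = (-6 + (-4 + X)*(X + c))*(2*X) = 2*X*(-6 + (-4 + X)*(X + c)))
J(u) = -14*u (J(u) = (2*u)*(-7) = -14*u)
1/(I(-33, -257) + J(K(13, 13))) = 1/((-131 - 1*(-33)) - 28*13*(-6 + 13² - 4*13 - 4*13 + 13*13)) = 1/((-131 + 33) - 28*13*(-6 + 169 - 52 - 52 + 169)) = 1/(-98 - 28*13*228) = 1/(-98 - 14*5928) = 1/(-98 - 82992) = 1/(-83090) = -1/83090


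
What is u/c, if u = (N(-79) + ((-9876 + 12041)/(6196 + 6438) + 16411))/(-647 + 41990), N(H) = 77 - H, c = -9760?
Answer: -69769881/1699305343040 ≈ -4.1058e-5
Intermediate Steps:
u = 69769881/174109154 (u = ((77 - 1*(-79)) + ((-9876 + 12041)/(6196 + 6438) + 16411))/(-647 + 41990) = ((77 + 79) + (2165/12634 + 16411))/41343 = (156 + (2165*(1/12634) + 16411))*(1/41343) = (156 + (2165/12634 + 16411))*(1/41343) = (156 + 207338739/12634)*(1/41343) = (209309643/12634)*(1/41343) = 69769881/174109154 ≈ 0.40072)
u/c = (69769881/174109154)/(-9760) = (69769881/174109154)*(-1/9760) = -69769881/1699305343040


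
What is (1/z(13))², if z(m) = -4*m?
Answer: 1/2704 ≈ 0.00036982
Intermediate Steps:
(1/z(13))² = (1/(-4*13))² = (1/(-52))² = (-1/52)² = 1/2704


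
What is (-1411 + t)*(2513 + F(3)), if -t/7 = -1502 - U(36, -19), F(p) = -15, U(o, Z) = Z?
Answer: 22407060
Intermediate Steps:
t = 10381 (t = -7*(-1502 - 1*(-19)) = -7*(-1502 + 19) = -7*(-1483) = 10381)
(-1411 + t)*(2513 + F(3)) = (-1411 + 10381)*(2513 - 15) = 8970*2498 = 22407060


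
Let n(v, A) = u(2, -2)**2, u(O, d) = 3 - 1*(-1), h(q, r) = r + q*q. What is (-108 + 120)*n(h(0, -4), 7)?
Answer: 192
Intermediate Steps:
h(q, r) = r + q**2
u(O, d) = 4 (u(O, d) = 3 + 1 = 4)
n(v, A) = 16 (n(v, A) = 4**2 = 16)
(-108 + 120)*n(h(0, -4), 7) = (-108 + 120)*16 = 12*16 = 192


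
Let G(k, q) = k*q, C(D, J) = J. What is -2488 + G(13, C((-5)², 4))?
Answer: -2436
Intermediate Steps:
-2488 + G(13, C((-5)², 4)) = -2488 + 13*4 = -2488 + 52 = -2436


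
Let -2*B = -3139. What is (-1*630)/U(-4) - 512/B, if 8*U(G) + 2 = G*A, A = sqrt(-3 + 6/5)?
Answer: 39509416/128699 - 15120*I*sqrt(5)/41 ≈ 306.99 - 824.62*I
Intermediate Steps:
B = 3139/2 (B = -1/2*(-3139) = 3139/2 ≈ 1569.5)
A = 3*I*sqrt(5)/5 (A = sqrt(-3 + 6*(1/5)) = sqrt(-3 + 6/5) = sqrt(-9/5) = 3*I*sqrt(5)/5 ≈ 1.3416*I)
U(G) = -1/4 + 3*I*G*sqrt(5)/40 (U(G) = -1/4 + (G*(3*I*sqrt(5)/5))/8 = -1/4 + (3*I*G*sqrt(5)/5)/8 = -1/4 + 3*I*G*sqrt(5)/40)
(-1*630)/U(-4) - 512/B = (-1*630)/(-1/4 + (3/40)*I*(-4)*sqrt(5)) - 512/3139/2 = -630/(-1/4 - 3*I*sqrt(5)/10) - 512*2/3139 = -630/(-1/4 - 3*I*sqrt(5)/10) - 1024/3139 = -1024/3139 - 630/(-1/4 - 3*I*sqrt(5)/10)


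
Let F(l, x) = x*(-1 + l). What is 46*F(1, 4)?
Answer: 0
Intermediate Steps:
46*F(1, 4) = 46*(4*(-1 + 1)) = 46*(4*0) = 46*0 = 0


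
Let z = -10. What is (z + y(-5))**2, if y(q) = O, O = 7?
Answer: 9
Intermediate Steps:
y(q) = 7
(z + y(-5))**2 = (-10 + 7)**2 = (-3)**2 = 9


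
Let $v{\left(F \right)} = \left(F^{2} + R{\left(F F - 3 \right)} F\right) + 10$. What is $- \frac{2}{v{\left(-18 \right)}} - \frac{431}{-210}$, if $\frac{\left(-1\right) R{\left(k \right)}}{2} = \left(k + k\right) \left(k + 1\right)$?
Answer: $\frac{1603836559}{781451790} \approx 2.0524$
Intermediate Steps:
$R{\left(k \right)} = - 4 k \left(1 + k\right)$ ($R{\left(k \right)} = - 2 \left(k + k\right) \left(k + 1\right) = - 2 \cdot 2 k \left(1 + k\right) = - 4 k \left(1 + k\right)$)
$v{\left(F \right)} = 10 + F^{2} - 4 F \left(-3 + F^{2}\right) \left(-2 + F^{2}\right)$ ($v{\left(F \right)} = \left(F^{2} + - 4 \left(F F - 3\right) \left(1 + \left(F F - 3\right)\right) F\right) + 10 = \left(F^{2} + - 4 \left(F^{2} - 3\right) \left(1 + \left(F^{2} - 3\right)\right) F\right) + 10 = \left(F^{2} + - 4 \left(-3 + F^{2}\right) \left(1 + \left(-3 + F^{2}\right)\right) F\right) + 10 = \left(F^{2} + - 4 \left(-3 + F^{2}\right) \left(-2 + F^{2}\right) F\right) + 10 = \left(F^{2} - 4 F \left(-3 + F^{2}\right) \left(-2 + F^{2}\right)\right) + 10 = 10 + F^{2} - 4 F \left(-3 + F^{2}\right) \left(-2 + F^{2}\right)$)
$- \frac{2}{v{\left(-18 \right)}} - \frac{431}{-210} = - \frac{2}{10 + \left(-18\right)^{2} - - 72 \left(-3 + \left(-18\right)^{2}\right) \left(-2 + \left(-18\right)^{2}\right)} - \frac{431}{-210} = - \frac{2}{10 + 324 - - 72 \left(-3 + 324\right) \left(-2 + 324\right)} - - \frac{431}{210} = - \frac{2}{10 + 324 - \left(-72\right) 321 \cdot 322} + \frac{431}{210} = - \frac{2}{10 + 324 + 7442064} + \frac{431}{210} = - \frac{2}{7442398} + \frac{431}{210} = \left(-2\right) \frac{1}{7442398} + \frac{431}{210} = - \frac{1}{3721199} + \frac{431}{210} = \frac{1603836559}{781451790}$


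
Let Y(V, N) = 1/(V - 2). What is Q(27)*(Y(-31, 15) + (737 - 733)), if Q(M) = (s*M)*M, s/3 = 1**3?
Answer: 95499/11 ≈ 8681.7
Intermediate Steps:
s = 3 (s = 3*1**3 = 3*1 = 3)
Y(V, N) = 1/(-2 + V)
Q(M) = 3*M**2 (Q(M) = (3*M)*M = 3*M**2)
Q(27)*(Y(-31, 15) + (737 - 733)) = (3*27**2)*(1/(-2 - 31) + (737 - 733)) = (3*729)*(1/(-33) + 4) = 2187*(-1/33 + 4) = 2187*(131/33) = 95499/11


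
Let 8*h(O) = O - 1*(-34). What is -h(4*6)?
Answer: -29/4 ≈ -7.2500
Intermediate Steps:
h(O) = 17/4 + O/8 (h(O) = (O - 1*(-34))/8 = (O + 34)/8 = (34 + O)/8 = 17/4 + O/8)
-h(4*6) = -(17/4 + (4*6)/8) = -(17/4 + (⅛)*24) = -(17/4 + 3) = -1*29/4 = -29/4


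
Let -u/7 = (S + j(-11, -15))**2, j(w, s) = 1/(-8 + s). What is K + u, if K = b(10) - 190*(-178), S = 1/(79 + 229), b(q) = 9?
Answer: 242520290407/7169008 ≈ 33829.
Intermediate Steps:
S = 1/308 ≈ 0.0032468
u = -81225/7169008 (u = -7*(1/308 + 1/(-8 - 15))**2 = -7*(1/308 + 1/(-23))**2 = -7*(1/308 - 1/23)**2 = -7*(-285/7084)**2 = -7*81225/50183056 = -81225/7169008 ≈ -0.011330)
K = 33829 (K = 9 - 190*(-178) = 9 + 33820 = 33829)
K + u = 33829 - 81225/7169008 = 242520290407/7169008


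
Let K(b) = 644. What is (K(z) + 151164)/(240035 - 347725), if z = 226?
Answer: -75904/53845 ≈ -1.4097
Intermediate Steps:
(K(z) + 151164)/(240035 - 347725) = (644 + 151164)/(240035 - 347725) = 151808/(-107690) = 151808*(-1/107690) = -75904/53845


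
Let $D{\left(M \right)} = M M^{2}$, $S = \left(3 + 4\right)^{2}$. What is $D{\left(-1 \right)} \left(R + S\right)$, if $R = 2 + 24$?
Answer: $-75$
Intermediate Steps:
$S = 49$ ($S = 7^{2} = 49$)
$R = 26$
$D{\left(M \right)} = M^{3}$
$D{\left(-1 \right)} \left(R + S\right) = \left(-1\right)^{3} \left(26 + 49\right) = \left(-1\right) 75 = -75$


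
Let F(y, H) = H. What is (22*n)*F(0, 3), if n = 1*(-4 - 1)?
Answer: -330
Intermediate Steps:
n = -5 (n = 1*(-5) = -5)
(22*n)*F(0, 3) = (22*(-5))*3 = -110*3 = -330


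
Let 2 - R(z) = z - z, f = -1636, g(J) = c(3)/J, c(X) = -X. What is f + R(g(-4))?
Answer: -1634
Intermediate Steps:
g(J) = -3/J (g(J) = (-1*3)/J = -3/J)
R(z) = 2 (R(z) = 2 - (z - z) = 2 - 1*0 = 2 + 0 = 2)
f + R(g(-4)) = -1636 + 2 = -1634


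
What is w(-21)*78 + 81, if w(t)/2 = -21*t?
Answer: 68877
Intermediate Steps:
w(t) = -42*t (w(t) = 2*(-21*t) = -42*t)
w(-21)*78 + 81 = -42*(-21)*78 + 81 = 882*78 + 81 = 68796 + 81 = 68877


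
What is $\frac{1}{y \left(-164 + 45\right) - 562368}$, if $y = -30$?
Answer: $- \frac{1}{558798} \approx -1.7896 \cdot 10^{-6}$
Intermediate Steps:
$\frac{1}{y \left(-164 + 45\right) - 562368} = \frac{1}{- 30 \left(-164 + 45\right) - 562368} = \frac{1}{\left(-30\right) \left(-119\right) - 562368} = \frac{1}{3570 - 562368} = \frac{1}{-558798} = - \frac{1}{558798}$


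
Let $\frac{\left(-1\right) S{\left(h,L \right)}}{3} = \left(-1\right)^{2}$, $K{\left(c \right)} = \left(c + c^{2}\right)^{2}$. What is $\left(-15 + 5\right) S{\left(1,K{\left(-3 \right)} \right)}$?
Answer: $30$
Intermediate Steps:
$S{\left(h,L \right)} = -3$ ($S{\left(h,L \right)} = - 3 \left(-1\right)^{2} = \left(-3\right) 1 = -3$)
$\left(-15 + 5\right) S{\left(1,K{\left(-3 \right)} \right)} = \left(-15 + 5\right) \left(-3\right) = \left(-10\right) \left(-3\right) = 30$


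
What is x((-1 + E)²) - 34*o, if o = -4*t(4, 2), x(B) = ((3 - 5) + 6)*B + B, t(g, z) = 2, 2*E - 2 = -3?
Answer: 1133/4 ≈ 283.25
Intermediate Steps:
E = -½ (E = 1 + (½)*(-3) = 1 - 3/2 = -½ ≈ -0.50000)
x(B) = 5*B (x(B) = (-2 + 6)*B + B = 4*B + B = 5*B)
o = -8 (o = -4*2 = -8)
x((-1 + E)²) - 34*o = 5*(-1 - ½)² - 34*(-8) = 5*(-3/2)² + 272 = 5*(9/4) + 272 = 45/4 + 272 = 1133/4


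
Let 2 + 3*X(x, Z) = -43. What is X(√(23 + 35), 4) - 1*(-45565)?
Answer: 45550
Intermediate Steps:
X(x, Z) = -15 (X(x, Z) = -⅔ + (⅓)*(-43) = -⅔ - 43/3 = -15)
X(√(23 + 35), 4) - 1*(-45565) = -15 - 1*(-45565) = -15 + 45565 = 45550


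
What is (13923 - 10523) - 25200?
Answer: -21800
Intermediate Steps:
(13923 - 10523) - 25200 = 3400 - 25200 = -21800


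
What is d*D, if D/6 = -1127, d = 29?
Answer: -196098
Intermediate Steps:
D = -6762 (D = 6*(-1127) = -6762)
d*D = 29*(-6762) = -196098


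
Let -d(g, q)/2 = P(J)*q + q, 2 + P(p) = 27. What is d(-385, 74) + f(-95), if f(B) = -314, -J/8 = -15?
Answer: -4162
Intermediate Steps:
J = 120 (J = -8*(-15) = 120)
P(p) = 25 (P(p) = -2 + 27 = 25)
d(g, q) = -52*q (d(g, q) = -2*(25*q + q) = -52*q)
d(-385, 74) + f(-95) = -52*74 - 314 = -3848 - 314 = -4162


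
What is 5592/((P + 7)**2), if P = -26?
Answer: 5592/361 ≈ 15.490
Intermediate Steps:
5592/((P + 7)**2) = 5592/((-26 + 7)**2) = 5592/((-19)**2) = 5592/361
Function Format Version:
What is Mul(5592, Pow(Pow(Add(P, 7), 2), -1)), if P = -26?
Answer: Rational(5592, 361) ≈ 15.490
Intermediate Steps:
Mul(5592, Pow(Pow(Add(P, 7), 2), -1)) = Mul(5592, Pow(Pow(Add(-26, 7), 2), -1)) = Mul(5592, Pow(Pow(-19, 2), -1)) = Mul(5592, Pow(361, -1)) = Mul(5592, Rational(1, 361)) = Rational(5592, 361)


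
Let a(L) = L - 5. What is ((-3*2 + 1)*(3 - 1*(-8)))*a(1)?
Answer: 220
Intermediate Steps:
a(L) = -5 + L
((-3*2 + 1)*(3 - 1*(-8)))*a(1) = ((-3*2 + 1)*(3 - 1*(-8)))*(-5 + 1) = ((-6 + 1)*(3 + 8))*(-4) = -5*11*(-4) = -55*(-4) = 220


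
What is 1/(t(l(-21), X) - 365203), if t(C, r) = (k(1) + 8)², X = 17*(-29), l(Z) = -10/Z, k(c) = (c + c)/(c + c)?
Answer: -1/365122 ≈ -2.7388e-6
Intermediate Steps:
k(c) = 1 (k(c) = (2*c)/((2*c)) = (2*c)*(1/(2*c)) = 1)
X = -493
t(C, r) = 81 (t(C, r) = (1 + 8)² = 9² = 81)
1/(t(l(-21), X) - 365203) = 1/(81 - 365203) = 1/(-365122) = -1/365122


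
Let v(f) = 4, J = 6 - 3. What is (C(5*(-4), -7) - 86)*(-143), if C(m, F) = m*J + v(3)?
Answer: 20306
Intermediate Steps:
J = 3
C(m, F) = 4 + 3*m (C(m, F) = m*3 + 4 = 3*m + 4 = 4 + 3*m)
(C(5*(-4), -7) - 86)*(-143) = ((4 + 3*(5*(-4))) - 86)*(-143) = ((4 + 3*(-20)) - 86)*(-143) = ((4 - 60) - 86)*(-143) = (-56 - 86)*(-143) = -142*(-143) = 20306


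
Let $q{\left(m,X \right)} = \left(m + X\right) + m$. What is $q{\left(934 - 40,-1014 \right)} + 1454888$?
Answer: $1455662$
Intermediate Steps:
$q{\left(m,X \right)} = X + 2 m$ ($q{\left(m,X \right)} = \left(X + m\right) + m = X + 2 m$)
$q{\left(934 - 40,-1014 \right)} + 1454888 = \left(-1014 + 2 \left(934 - 40\right)\right) + 1454888 = \left(-1014 + 2 \cdot 894\right) + 1454888 = \left(-1014 + 1788\right) + 1454888 = 774 + 1454888 = 1455662$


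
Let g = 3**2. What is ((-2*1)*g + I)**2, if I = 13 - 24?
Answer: 841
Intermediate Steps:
I = -11
g = 9
((-2*1)*g + I)**2 = (-2*1*9 - 11)**2 = (-2*9 - 11)**2 = (-18 - 11)**2 = (-29)**2 = 841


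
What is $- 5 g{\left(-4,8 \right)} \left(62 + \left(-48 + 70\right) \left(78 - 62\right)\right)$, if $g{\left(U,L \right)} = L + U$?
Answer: $-8280$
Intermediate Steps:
$- 5 g{\left(-4,8 \right)} \left(62 + \left(-48 + 70\right) \left(78 - 62\right)\right) = - 5 \left(8 - 4\right) \left(62 + \left(-48 + 70\right) \left(78 - 62\right)\right) = \left(-5\right) 4 \left(62 + 22 \cdot 16\right) = - 20 \left(62 + 352\right) = \left(-20\right) 414 = -8280$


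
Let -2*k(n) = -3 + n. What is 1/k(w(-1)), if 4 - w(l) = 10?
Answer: 2/9 ≈ 0.22222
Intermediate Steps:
w(l) = -6 (w(l) = 4 - 1*10 = 4 - 10 = -6)
k(n) = 3/2 - n/2 (k(n) = -(-3 + n)/2 = 3/2 - n/2)
1/k(w(-1)) = 1/(3/2 - ½*(-6)) = 1/(3/2 + 3) = 1/(9/2) = 2/9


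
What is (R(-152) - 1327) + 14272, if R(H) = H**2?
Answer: 36049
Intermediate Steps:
(R(-152) - 1327) + 14272 = ((-152)**2 - 1327) + 14272 = (23104 - 1327) + 14272 = 21777 + 14272 = 36049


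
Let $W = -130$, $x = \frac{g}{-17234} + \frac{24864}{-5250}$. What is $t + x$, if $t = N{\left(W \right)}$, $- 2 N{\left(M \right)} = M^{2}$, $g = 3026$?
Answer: $- \frac{9106996639}{1077125} \approx -8454.9$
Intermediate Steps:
$x = - \frac{5290389}{1077125}$ ($x = \frac{3026}{-17234} + \frac{24864}{-5250} = 3026 \left(- \frac{1}{17234}\right) + 24864 \left(- \frac{1}{5250}\right) = - \frac{1513}{8617} - \frac{592}{125} = - \frac{5290389}{1077125} \approx -4.9116$)
$N{\left(M \right)} = - \frac{M^{2}}{2}$
$t = -8450$ ($t = - \frac{\left(-130\right)^{2}}{2} = \left(- \frac{1}{2}\right) 16900 = -8450$)
$t + x = -8450 - \frac{5290389}{1077125} = - \frac{9106996639}{1077125}$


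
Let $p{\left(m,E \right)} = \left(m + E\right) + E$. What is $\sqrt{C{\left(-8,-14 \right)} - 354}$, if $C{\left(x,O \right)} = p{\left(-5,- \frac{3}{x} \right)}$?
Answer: $\frac{i \sqrt{1433}}{2} \approx 18.927 i$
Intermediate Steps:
$p{\left(m,E \right)} = m + 2 E$ ($p{\left(m,E \right)} = \left(E + m\right) + E = m + 2 E$)
$C{\left(x,O \right)} = -5 - \frac{6}{x}$ ($C{\left(x,O \right)} = -5 + 2 \left(- \frac{3}{x}\right) = -5 - \frac{6}{x}$)
$\sqrt{C{\left(-8,-14 \right)} - 354} = \sqrt{\left(-5 - \frac{6}{-8}\right) - 354} = \sqrt{\left(-5 - - \frac{3}{4}\right) - 354} = \sqrt{\left(-5 + \frac{3}{4}\right) - 354} = \sqrt{- \frac{17}{4} - 354} = \sqrt{- \frac{1433}{4}} = \frac{i \sqrt{1433}}{2}$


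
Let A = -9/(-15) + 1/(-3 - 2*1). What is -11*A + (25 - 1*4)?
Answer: 83/5 ≈ 16.600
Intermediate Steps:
A = 2/5 (A = -9*(-1/15) + 1/(-5) = 3/5 - 1/5*1 = 3/5 - 1/5 = 2/5 ≈ 0.40000)
-11*A + (25 - 1*4) = -11*2/5 + (25 - 1*4) = -22/5 + (25 - 4) = -22/5 + 21 = 83/5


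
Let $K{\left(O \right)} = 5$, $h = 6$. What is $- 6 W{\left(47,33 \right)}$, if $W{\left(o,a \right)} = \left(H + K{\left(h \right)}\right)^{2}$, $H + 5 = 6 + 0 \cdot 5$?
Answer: $-216$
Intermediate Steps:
$H = 1$ ($H = -5 + \left(6 + 0 \cdot 5\right) = -5 + \left(6 + 0\right) = -5 + 6 = 1$)
$W{\left(o,a \right)} = 36$ ($W{\left(o,a \right)} = \left(1 + 5\right)^{2} = 6^{2} = 36$)
$- 6 W{\left(47,33 \right)} = \left(-6\right) 36 = -216$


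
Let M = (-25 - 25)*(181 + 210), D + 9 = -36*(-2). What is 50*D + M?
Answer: -16400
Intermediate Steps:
D = 63 (D = -9 - 36*(-2) = -9 + 72 = 63)
M = -19550 (M = -50*391 = -19550)
50*D + M = 50*63 - 19550 = 3150 - 19550 = -16400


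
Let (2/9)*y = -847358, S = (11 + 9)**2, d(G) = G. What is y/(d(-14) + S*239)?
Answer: -1271037/31862 ≈ -39.892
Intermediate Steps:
S = 400 (S = 20**2 = 400)
y = -3813111 (y = (9/2)*(-847358) = -3813111)
y/(d(-14) + S*239) = -3813111/(-14 + 400*239) = -3813111/(-14 + 95600) = -3813111/95586 = -3813111*1/95586 = -1271037/31862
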